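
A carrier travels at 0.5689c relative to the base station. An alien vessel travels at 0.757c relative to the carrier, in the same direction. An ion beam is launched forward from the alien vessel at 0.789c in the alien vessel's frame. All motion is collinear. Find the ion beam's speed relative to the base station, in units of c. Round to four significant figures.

0.9911c

First combine the ion beam and alien vessel (S''→S'): u₁ = (0.789 + 0.757)/(1 + 0.789×0.757) = 1.546/1.597273 = 0.9679.
Then combine with the carrier (S'→S): u = (0.9679 + 0.5689)/(1 + 0.9679×0.5689) = 1.5368/1.55063831 = 0.99108.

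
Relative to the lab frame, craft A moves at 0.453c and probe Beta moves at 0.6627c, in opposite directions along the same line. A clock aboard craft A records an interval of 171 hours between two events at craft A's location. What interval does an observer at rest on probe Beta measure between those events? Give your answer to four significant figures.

The velocity of craft A relative to probe Beta is (0.453 + 0.6627)c / (1 + 0.453×0.6627) = 0.8581c; relative speed 0.8581c.
γ for this relative speed: γ = 1/√(1 − 0.736336) = 1.9475.
Craft A's interval is proper; time dilation gives Δt_B = γΔτ = 1.9475 × 171 hours = 333.0 hours.

333.0 hours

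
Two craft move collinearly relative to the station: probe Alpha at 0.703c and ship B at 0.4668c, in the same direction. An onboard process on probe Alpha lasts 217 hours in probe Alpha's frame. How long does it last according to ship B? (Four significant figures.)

231.8 hours

Speed of probe Alpha in ship B's frame: u = (v_A − v_B)/(1 − v_A v_B/c²) = (0.703 − 0.4668)/(1 − 0.703×0.4668) = 0.2362/0.6718396 = 0.35157; |u| = 0.35157c.
At |u| = 0.35157c, γ = (1 − 0.123601)^(−1/2) = 1.0682.
The clock on probe Alpha records proper time, so ship B measures Δt = γΔτ = 1.0682 × 217 = 231.8 hours.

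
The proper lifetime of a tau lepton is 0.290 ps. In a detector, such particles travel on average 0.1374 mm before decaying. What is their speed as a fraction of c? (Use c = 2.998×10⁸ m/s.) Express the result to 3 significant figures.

0.845c

d = βγcτ ⇒ βγ = d/(cτ) = 1.374×10^-4 m / (8.6942×10^-5 m) = 1.5804.
β = (βγ)/√(1+(βγ)²) = 1.5804/√3.49766 = 0.845.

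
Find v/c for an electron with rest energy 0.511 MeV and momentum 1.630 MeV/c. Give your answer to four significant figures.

0.9542

βγ = pc/(mc²) = 1.630/0.511 = 3.1898.
Since γ² = 1 + (βγ)² = 11.1748, γ = √11.1748 = 3.34287, and β = (βγ)/γ = 3.1898/3.34287 = 0.9542.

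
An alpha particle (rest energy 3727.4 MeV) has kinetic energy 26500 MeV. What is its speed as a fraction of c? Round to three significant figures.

0.992c

γ = 1 + K/(mc²) = 1 + 26500/3727.4 = 8.1095.
β = √(1 − 1/γ²) = √(1 − 0.0152059) = √0.9847941 = 0.992.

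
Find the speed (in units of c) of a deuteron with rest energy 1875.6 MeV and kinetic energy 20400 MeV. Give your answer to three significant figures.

0.996c

γ = 1 + K/(mc²) = 1 + 20400/1875.6 = 11.877.
β = √(1 − 1/γ²) = √(1 − 0.00708902) = √0.99291098 = 0.996.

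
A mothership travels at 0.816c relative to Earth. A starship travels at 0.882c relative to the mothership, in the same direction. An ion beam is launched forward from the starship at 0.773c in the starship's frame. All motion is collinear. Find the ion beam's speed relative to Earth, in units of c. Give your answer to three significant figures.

0.998c

First combine the ion beam and starship (S''→S'): u₁ = (0.773 + 0.882)/(1 + 0.773×0.882) = 1.655/1.681786 = 0.98407.
Then combine with the mothership (S'→S): u = (0.98407 + 0.816)/(1 + 0.98407×0.816) = 1.80007/1.80300112 = 0.99837.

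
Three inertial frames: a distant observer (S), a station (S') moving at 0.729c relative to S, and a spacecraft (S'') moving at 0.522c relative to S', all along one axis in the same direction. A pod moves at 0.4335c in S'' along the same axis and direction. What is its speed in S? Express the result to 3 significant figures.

0.962c

Compose velocities in two stages. Stage 1 (into S'): u₁ = (0.4335+0.522)/(1+0.4335×0.522) = 0.77918.
Stage 2 (into S): u = (0.77918+0.729)/(1+0.77918×0.729) = 0.96184, so the speed is 0.962c.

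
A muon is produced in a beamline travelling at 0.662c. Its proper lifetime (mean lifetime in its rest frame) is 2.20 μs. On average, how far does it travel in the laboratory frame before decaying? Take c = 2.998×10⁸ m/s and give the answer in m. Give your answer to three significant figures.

583 m

γ = 1/√(1 − β²) = 1/√(1 − 0.438244) = 1/√0.561756 = 1/0.749504 = 1.3342.
Lab-frame lifetime: Δt = γτ = 1.3342 × 2.20 μs = 2.9352 μs.
Distance: d = vΔt = 0.662 × 2.998×10⁸ m/s × 2.9352×10^-6 s = 583 m.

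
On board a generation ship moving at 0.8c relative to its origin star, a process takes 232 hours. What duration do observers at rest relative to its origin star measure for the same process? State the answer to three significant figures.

γ = 1/√(1 − β²) = 1/√(1 − 0.64) = 1/√0.36 = 1/0.6 = 1.6667.
Time dilation: Δt = γ·Δτ = 1.6667 × 232 = 387 hours.

387 hours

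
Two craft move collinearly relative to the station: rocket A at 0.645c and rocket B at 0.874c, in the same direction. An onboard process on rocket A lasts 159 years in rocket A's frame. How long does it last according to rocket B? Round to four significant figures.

186.8 years

Transform rocket A's velocity into rocket B's frame: (0.645 − 0.874)/(1 − 0.645·0.874) = −0.229/0.43627, so the relative speed is 0.5249c.
At |u| = 0.5249c, γ = (1 − 0.27552)^(−1/2) = 1.1749.
The clock on rocket A records proper time, so rocket B measures Δt = γΔτ = 1.1749 × 159 = 186.8 years.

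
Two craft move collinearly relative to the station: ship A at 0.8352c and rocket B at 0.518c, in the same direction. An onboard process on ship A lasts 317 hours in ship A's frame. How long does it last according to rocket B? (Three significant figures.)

382 hours

The velocity of ship A relative to rocket B is (0.8352 − 0.518)c / (1 − 0.8352×0.518) = 0.55907c; relative speed 0.55907c.
At |u| = 0.55907c, γ = (1 − 0.312559)^(−1/2) = 1.2061.
The clock on ship A records proper time, so rocket B measures Δt = γΔτ = 1.2061 × 317 = 382 hours.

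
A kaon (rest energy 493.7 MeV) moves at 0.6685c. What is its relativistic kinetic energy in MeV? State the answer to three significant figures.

With β = 0.6685, γ = 1/√(1 − 0.6685²) = 1/√0.55310775 = 1.34461.
Kinetic energy: K = (γ − 1)mc² = (1.34461 − 1) × 493.7 MeV = 0.34461 × 493.7 = 170 MeV.

170 MeV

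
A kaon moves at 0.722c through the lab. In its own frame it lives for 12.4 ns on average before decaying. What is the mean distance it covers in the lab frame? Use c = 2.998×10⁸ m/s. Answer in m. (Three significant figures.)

3.88 m

γ = 1/√(1 − β²) = 1/√(1 − 0.521284) = 1/√0.478716 = 1/0.691893 = 1.4453.
Lab-frame lifetime: Δt = γτ = 1.4453 × 12.4 ns = 17.922 ns.
Distance: d = vΔt = 0.722 × 2.998×10⁸ m/s × 1.7922×10^-8 s = 3.88 m.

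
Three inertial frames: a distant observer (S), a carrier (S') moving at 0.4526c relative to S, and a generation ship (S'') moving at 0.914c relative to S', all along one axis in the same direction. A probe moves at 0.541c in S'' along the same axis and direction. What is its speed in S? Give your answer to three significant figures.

0.990c

Apply u = (u'+v)/(1+u'v) twice. Probe in the carrier frame: (0.541+0.914)/(1+0.541·0.914) = 1.455/1.494474 = 0.97359c.
That velocity, transformed to the rest frame of a distant observer: (0.97359+0.4526)/(1+0.97359·0.4526) = 1.42619/1.440646834 = 0.98997c.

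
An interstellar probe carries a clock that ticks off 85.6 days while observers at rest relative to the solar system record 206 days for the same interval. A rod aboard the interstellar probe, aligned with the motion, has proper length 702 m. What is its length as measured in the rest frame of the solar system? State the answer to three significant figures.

γ = Δt/Δτ = 206/85.6 = 2.40654.
The rod contracts by the same γ: 702 m / 2.40654 = 292 m.

292 m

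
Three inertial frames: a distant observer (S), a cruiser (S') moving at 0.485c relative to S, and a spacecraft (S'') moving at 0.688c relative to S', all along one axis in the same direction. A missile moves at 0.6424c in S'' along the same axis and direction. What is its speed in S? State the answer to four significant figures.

0.9725c

Apply u = (u'+v)/(1+u'v) twice. Missile in the cruiser frame: (0.6424+0.688)/(1+0.6424·0.688) = 1.3304/1.4419712 = 0.92263c.
That velocity, transformed to the rest frame of a distant observer: (0.92263+0.485)/(1+0.92263·0.485) = 1.40763/1.44747555 = 0.97247c.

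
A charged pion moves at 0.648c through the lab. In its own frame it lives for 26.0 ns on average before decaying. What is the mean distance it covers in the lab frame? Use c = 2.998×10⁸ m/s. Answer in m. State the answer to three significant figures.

Lorentz factor: γ = (1 − 0.419904)^(−1/2) = 1.313.
Lab-frame lifetime: Δt = γτ = 1.313 × 26.0 ns = 34.138 ns.
Distance: d = vΔt = 0.648 × 2.998×10⁸ m/s × 3.4138×10^-8 s = 6.63 m.

6.63 m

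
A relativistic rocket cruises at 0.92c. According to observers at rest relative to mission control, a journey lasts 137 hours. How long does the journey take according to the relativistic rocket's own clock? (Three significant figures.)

53.7 hours

Lorentz factor: γ = (1 − 0.8464)^(−1/2) = 2.5516.
The relativistic rocket's clock runs slow as seen from mission control, so Δτ = Δt/γ = 137/2.5516 = 53.7 hours.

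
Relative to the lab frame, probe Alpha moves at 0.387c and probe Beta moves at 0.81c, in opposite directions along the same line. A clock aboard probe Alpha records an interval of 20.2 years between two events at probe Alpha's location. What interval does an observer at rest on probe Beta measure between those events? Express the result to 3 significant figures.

The velocity of probe Alpha relative to probe Beta is (0.387 + 0.81)c / (1 + 0.387×0.81) = 0.91133c; relative speed 0.91133c.
At |u| = 0.91133c, γ = (1 − 0.830522)^(−1/2) = 2.4291.
The clock on probe Alpha records proper time, so probe Beta measures Δt = γΔτ = 2.4291 × 20.2 = 49.1 years.

49.1 years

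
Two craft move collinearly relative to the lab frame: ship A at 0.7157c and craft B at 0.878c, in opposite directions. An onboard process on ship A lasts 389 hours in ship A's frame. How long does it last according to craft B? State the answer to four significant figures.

1895 hours

Transform ship A's velocity into craft B's frame: (0.7157 + 0.878)/(1 + 0.7157·0.878) = 1.5937/1.6283846, so the relative speed is 0.9787c.
γ for this relative speed: γ = 1/√(1 − 0.957854) = 4.871.
The clock on ship A records proper time, so craft B measures Δt = γΔτ = 4.871 × 389 = 1895 hours.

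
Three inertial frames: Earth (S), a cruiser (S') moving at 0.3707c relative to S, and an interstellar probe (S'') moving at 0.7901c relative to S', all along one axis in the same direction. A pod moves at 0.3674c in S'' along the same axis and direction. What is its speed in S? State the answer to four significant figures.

Compose velocities in two stages. Stage 1 (into S'): u₁ = (0.3674+0.7901)/(1+0.3674×0.7901) = 0.89709.
Stage 2 (into S): u = (0.89709+0.3707)/(1+0.89709×0.3707) = 0.9514, so the speed is 0.9514c.

0.9514c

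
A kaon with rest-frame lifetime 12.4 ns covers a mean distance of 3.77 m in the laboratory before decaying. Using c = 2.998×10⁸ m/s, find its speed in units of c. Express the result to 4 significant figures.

0.7120c

Let x = d/(cτ) = 3.770 m / (2.998×10⁸ m/s × 1.240×10^-8 s) = 1.0141. Since d = βγcτ, x = βγ = β/√(1−β²).
Solving: β² = x²/(1+x²) = 1.0284/2.0284 = 0.507001, so β = 0.7120.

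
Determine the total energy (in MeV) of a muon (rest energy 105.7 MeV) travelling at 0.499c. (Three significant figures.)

122 MeV

γ = 1/√(1 − β²) = 1/√(1 − 0.249001) = 1/√0.750999 = 1/0.866602 = 1.1539.
Total energy: E = γmc² = 1.1539 × 105.7 MeV = 122 MeV.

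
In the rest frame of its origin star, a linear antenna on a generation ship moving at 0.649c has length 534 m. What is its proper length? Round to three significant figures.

702 m

With β = 0.649, γ = 1/√(1 − 0.649²) = 1/√0.578799 = 1.3144.
Proper length: L₀ = γ·L = 1.3144 × 534 = 702 m.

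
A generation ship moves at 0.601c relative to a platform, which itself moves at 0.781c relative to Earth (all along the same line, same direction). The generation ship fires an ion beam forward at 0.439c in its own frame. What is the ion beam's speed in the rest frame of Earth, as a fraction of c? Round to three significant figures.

Compose velocities in two stages. Stage 1 (into S'): u₁ = (0.439+0.601)/(1+0.439×0.601) = 0.82289.
Stage 2 (into S): u = (0.82289+0.781)/(1+0.82289×0.781) = 0.97639, so the speed is 0.976c.

0.976c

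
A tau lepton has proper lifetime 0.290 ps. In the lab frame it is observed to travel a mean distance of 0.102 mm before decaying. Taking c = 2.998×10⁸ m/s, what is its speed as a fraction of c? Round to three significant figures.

Lab distance = (lab lifetime)·v = γτ·βc, so βγ = d/(cτ) = 1.020×10^-4/(2.998×10⁸ × 2.900×10^-13) = 1.1732.
With βγ = 1.1732: γ² = 1 + (βγ)² = 2.3764, and β = (βγ)/γ = 1.1732/1.54156 = 0.761.

0.761c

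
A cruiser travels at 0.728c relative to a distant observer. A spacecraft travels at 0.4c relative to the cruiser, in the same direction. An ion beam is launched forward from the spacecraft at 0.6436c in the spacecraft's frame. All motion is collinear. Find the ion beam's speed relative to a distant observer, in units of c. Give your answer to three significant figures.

0.971c

Apply u = (u'+v)/(1+u'v) twice. Ion beam in the cruiser frame: (0.6436+0.4)/(1+0.6436·0.4) = 1.0436/1.25744 = 0.82994c.
That velocity, transformed to the rest frame of a distant observer: (0.82994+0.728)/(1+0.82994·0.728) = 1.55794/1.60419632 = 0.97117c.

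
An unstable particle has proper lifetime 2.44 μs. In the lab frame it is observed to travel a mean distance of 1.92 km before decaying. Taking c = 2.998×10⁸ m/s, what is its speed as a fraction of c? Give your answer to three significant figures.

0.934c

d = βγcτ ⇒ βγ = d/(cτ) = 1920 m / (731.512 m) = 2.6247.
β = (βγ)/√(1+(βγ)²) = 2.6247/√7.88905 = 0.934.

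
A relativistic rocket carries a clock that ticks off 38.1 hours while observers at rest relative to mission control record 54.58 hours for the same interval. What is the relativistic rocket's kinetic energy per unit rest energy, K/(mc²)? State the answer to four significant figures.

0.4325

The time-dilation ratio gives γ = 54.58/38.1 = 1.43255.
K/(mc²) = γ − 1 = 1.43255 − 1 = 0.4325.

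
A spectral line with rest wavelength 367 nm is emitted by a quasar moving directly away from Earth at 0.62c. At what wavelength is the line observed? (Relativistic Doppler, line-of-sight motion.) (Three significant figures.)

Relativistic Doppler for wavelength: λ_obs = λ_src · √((1+β)/(1−β)).
With β = 0.62: factor = √(1.62/0.38) = 2.0647.
λ_obs = 367 × 2.0647 = 758 nm.

758 nm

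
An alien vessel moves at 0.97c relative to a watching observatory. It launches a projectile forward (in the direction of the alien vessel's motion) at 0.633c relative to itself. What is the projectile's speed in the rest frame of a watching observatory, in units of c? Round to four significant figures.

In units of c, u = (u' + v)/(1 + u'v) with u' = 0.633 and v = 0.97.
Numerator: 0.633 + 0.97 = 1.603. Denominator: 1 + (0.633)(0.97) = 1.61401.
u = 1.603/1.61401 = 0.99318, so the speed is 0.9932c.

0.9932c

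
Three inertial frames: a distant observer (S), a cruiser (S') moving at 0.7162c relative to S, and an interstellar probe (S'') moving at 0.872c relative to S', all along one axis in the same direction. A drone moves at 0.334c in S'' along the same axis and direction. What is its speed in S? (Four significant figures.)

0.9888c

Apply u = (u'+v)/(1+u'v) twice. Drone in the cruiser frame: (0.334+0.872)/(1+0.334·0.872) = 1.206/1.291248 = 0.93398c.
That velocity, transformed to the rest frame of a distant observer: (0.93398+0.7162)/(1+0.93398·0.7162) = 1.65018/1.668916476 = 0.98877c.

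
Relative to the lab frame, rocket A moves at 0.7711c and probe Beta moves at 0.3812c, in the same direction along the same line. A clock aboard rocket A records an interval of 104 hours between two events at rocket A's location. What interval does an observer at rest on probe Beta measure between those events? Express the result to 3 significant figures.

Transform rocket A's velocity into probe Beta's frame: (0.7711 − 0.3812)/(1 − 0.7711·0.3812) = 0.3899/0.70605668, so the relative speed is 0.55222c.
γ for this relative speed: γ = 1/√(1 − 0.304947) = 1.1995.
Rocket A's interval is proper; time dilation gives Δt_B = γΔτ = 1.1995 × 104 hours = 125 hours.

125 hours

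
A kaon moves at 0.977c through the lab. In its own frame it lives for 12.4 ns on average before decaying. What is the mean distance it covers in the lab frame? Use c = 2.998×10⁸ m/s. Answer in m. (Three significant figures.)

γ = 1/√(1 − β²) = 1/√(1 − 0.954529) = 1/√0.045471 = 1/0.213239 = 4.6896.
Lab-frame lifetime: Δt = γτ = 4.6896 × 12.4 ns = 58.151 ns.
Distance: d = vΔt = 0.977 × 2.998×10⁸ m/s × 5.8151×10^-8 s = 17.0 m.

17.0 m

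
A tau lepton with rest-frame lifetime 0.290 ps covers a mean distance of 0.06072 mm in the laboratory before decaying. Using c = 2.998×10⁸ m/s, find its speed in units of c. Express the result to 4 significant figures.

Lab distance = (lab lifetime)·v = γτ·βc, so βγ = d/(cτ) = 6.072×10^-5/(2.998×10⁸ × 2.900×10^-13) = 0.6984.
With βγ = 0.6984: γ² = 1 + (βγ)² = 1.487763, and β = (βγ)/γ = 0.6984/1.21974 = 0.5726.

0.5726c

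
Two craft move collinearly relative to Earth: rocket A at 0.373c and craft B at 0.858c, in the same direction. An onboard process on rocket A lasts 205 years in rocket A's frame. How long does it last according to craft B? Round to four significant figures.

292.5 years

The velocity of rocket A relative to craft B is (0.373 − 0.858)c / (1 − 0.373×0.858) = −0.71327c; relative speed 0.71327c.
At |u| = 0.71327c, γ = (1 − 0.508754)^(−1/2) = 1.4268.
Rocket A's interval is proper; time dilation gives Δt_B = γΔτ = 1.4268 × 205 years = 292.5 years.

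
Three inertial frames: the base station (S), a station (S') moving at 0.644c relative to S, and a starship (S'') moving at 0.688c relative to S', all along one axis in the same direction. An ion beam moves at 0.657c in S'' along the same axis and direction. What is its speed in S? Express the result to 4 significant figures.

0.9836c

First combine the ion beam and starship (S''→S'): u₁ = (0.657 + 0.688)/(1 + 0.657×0.688) = 1.345/1.452016 = 0.9263.
Then combine with the station (S'→S): u = (0.9263 + 0.644)/(1 + 0.9263×0.644) = 1.5703/1.5965372 = 0.98357.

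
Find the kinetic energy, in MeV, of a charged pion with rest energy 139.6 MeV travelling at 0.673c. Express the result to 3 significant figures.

γ = 1/√(1 − β²) = 1/√(1 − 0.452929) = 1/√0.547071 = 1.352.
Kinetic energy: K = (γ − 1)mc² = (1.352 − 1) × 139.6 MeV = 0.352 × 139.6 = 49.1 MeV.

49.1 MeV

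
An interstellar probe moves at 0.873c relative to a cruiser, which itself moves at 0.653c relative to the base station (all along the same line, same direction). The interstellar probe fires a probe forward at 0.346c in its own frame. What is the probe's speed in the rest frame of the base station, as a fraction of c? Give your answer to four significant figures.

Compose velocities in two stages. Stage 1 (into S'): u₁ = (0.346+0.873)/(1+0.346×0.873) = 0.93621.
Stage 2 (into S): u = (0.93621+0.653)/(1+0.93621×0.653) = 0.98626, so the speed is 0.9863c.

0.9863c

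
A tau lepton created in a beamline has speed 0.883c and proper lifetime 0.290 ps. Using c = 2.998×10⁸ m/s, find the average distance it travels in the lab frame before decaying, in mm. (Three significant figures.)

0.164 mm

β² = 0.779689, so γ = 1/√0.220311 = 2.1305.
Lab-frame lifetime: Δt = γτ = 2.1305 × 0.290 ps = 0.61784 ps.
Distance: d = vΔt = 0.883 × 2.998×10⁸ m/s × 6.1784×10^-13 s = 1.64×10^-4 m = 0.164 mm.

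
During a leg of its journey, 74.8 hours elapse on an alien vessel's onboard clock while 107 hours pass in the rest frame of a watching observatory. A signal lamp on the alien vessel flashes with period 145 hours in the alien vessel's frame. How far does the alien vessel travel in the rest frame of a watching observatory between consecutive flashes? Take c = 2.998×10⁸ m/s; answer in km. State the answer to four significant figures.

From Δt = γΔτ: γ = 107/74.8 = 1.43048.
β = √(1 − 1/γ²) = 0.71506. Lab-frame period = γτ = 1.43048×145 hours = 207.42 hours. Distance = βc × γτ = 0.71506 × 2.998×10⁸ m/s × 746712 s = 1.6008×10^14 m = 1.601×10^11 km.

1.601×10^11 km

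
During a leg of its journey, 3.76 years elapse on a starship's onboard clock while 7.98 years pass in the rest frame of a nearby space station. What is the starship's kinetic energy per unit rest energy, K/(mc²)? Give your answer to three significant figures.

1.12

γ = Δt/Δτ = 7.98/3.76 = 2.12234.
K/(mc²) = γ − 1 = 2.12234 − 1 = 1.12.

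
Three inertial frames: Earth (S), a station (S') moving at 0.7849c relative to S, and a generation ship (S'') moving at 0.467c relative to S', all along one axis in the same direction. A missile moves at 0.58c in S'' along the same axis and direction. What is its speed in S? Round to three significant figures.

0.977c

First combine the missile and generation ship (S''→S'): u₁ = (0.58 + 0.467)/(1 + 0.58×0.467) = 1.047/1.27086 = 0.82385.
Then combine with the station (S'→S): u = (0.82385 + 0.7849)/(1 + 0.82385×0.7849) = 1.60875/1.646639865 = 0.97699.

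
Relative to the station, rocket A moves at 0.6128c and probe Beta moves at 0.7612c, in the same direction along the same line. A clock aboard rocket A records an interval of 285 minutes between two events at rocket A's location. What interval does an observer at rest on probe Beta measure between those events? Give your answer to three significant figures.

297 minutes

The velocity of rocket A relative to probe Beta is (0.6128 − 0.7612)c / (1 − 0.6128×0.7612) = −0.27814c; relative speed 0.27814c.
At |u| = 0.27814c, γ = (1 − 0.0773619)^(−1/2) = 1.0411.
The clock on rocket A records proper time, so probe Beta measures Δt = γΔτ = 1.0411 × 285 = 297 minutes.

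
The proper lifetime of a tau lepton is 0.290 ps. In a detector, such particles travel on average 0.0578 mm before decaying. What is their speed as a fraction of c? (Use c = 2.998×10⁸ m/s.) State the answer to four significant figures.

Let x = d/(cτ) = 5.780×10^-5 m / (2.998×10⁸ m/s × 2.900×10^-13 s) = 0.66481. Since d = βγcτ, x = βγ = β/√(1−β²).
Solving: β² = x²/(1+x²) = 0.441972/1.441972 = 0.306505, so β = 0.5536.

0.5536c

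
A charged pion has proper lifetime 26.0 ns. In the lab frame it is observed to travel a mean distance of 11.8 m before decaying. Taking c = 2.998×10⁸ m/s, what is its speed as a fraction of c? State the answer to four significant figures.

0.8344c

Lab distance = (lab lifetime)·v = γτ·βc, so βγ = d/(cτ) = 11.80/(2.998×10⁸ × 2.600×10^-8) = 1.5138.
With βγ = 1.5138: γ² = 1 + (βγ)² = 3.29159, and β = (βγ)/γ = 1.5138/1.81427 = 0.8344.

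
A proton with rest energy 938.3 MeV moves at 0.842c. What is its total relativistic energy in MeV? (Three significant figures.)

1740 MeV

With β = 0.842, γ = 1/√(1 − 0.842²) = 1/√0.291036 = 1.8536.
Total energy: E = γmc² = 1.8536 × 938.3 MeV = 1740 MeV.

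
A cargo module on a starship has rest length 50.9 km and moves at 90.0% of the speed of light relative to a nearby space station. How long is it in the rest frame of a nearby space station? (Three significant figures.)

22.2 km

With β = 0.9, γ = 1/√(1 − 0.9²) = 1/√0.19 = 2.2942.
Along the direction of motion the measured length is L₀/γ = 50.9/2.2942 = 22.2 km.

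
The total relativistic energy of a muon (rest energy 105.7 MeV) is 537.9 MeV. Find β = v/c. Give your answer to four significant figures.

γ = E/(mc²) = 537.9/105.7 = 5.0889.
β = √(1 − 1/γ²) = √(1 − 0.0386147) = √0.9613853 = 0.9805.

0.9805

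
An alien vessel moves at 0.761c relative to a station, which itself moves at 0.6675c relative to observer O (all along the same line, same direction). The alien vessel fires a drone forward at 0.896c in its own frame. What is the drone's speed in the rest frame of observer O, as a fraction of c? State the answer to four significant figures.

First combine the drone and alien vessel (S''→S'): u₁ = (0.896 + 0.761)/(1 + 0.896×0.761) = 1.657/1.681856 = 0.98522.
Then combine with the station (S'→S): u = (0.98522 + 0.6675)/(1 + 0.98522×0.6675) = 1.65272/1.65763435 = 0.99704.

0.9970c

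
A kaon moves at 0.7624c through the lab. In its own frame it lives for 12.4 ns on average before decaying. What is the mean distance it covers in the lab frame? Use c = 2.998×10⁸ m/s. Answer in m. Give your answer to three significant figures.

4.38 m

γ = 1/√(1 − β²) = 1/√(1 − 0.58125376) = 1/√0.41874624 = 1/0.647106 = 1.5453.
Lab-frame lifetime: Δt = γτ = 1.5453 × 12.4 ns = 19.162 ns.
Distance: d = vΔt = 0.7624 × 2.998×10⁸ m/s × 1.9162×10^-8 s = 4.38 m.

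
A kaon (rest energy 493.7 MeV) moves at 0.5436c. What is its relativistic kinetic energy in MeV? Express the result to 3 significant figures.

94.5 MeV

β² = 0.29550096, so γ = 1/√0.70449904 = 1.19141.
Kinetic energy: K = (γ − 1)mc² = (1.19141 − 1) × 493.7 MeV = 0.19141 × 493.7 = 94.5 MeV.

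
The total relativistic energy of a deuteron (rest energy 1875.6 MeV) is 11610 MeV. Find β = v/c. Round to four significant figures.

0.9869

Total energy E = γmc² gives γ = 11610/1875.6 = 6.19.
Hence β = √(1 − 1/γ²) = √(1 − 0.0260987) = √0.9739013 = 0.9869.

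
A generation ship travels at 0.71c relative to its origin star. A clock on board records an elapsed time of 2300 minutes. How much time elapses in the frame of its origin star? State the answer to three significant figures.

3270 minutes

γ = 1/√(1 − β²) = 1/√(1 − 0.5041) = 1/√0.4959 = 1/0.704202 = 1.42.
The onboard clock measures proper time, so the interval in the rest frame of its origin star is dilated: Δt = γ·Δτ = 1.42 × 2300 minutes = 3270 minutes.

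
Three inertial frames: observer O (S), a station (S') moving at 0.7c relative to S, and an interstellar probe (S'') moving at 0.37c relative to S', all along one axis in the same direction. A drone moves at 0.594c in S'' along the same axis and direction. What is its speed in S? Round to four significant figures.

First combine the drone and interstellar probe (S''→S'): u₁ = (0.594 + 0.37)/(1 + 0.594×0.37) = 0.964/1.21978 = 0.79031.
Then combine with the station (S'→S): u = (0.79031 + 0.7)/(1 + 0.79031×0.7) = 1.49031/1.553217 = 0.9595.

0.9595c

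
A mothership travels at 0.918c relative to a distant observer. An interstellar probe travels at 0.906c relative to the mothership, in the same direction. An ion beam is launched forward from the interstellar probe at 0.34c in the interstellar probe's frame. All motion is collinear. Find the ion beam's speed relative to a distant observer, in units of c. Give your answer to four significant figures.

Compose velocities in two stages. Stage 1 (into S'): u₁ = (0.34+0.906)/(1+0.34×0.906) = 0.95257.
Stage 2 (into S): u = (0.95257+0.918)/(1+0.95257×0.918) = 0.99793, so the speed is 0.9979c.

0.9979c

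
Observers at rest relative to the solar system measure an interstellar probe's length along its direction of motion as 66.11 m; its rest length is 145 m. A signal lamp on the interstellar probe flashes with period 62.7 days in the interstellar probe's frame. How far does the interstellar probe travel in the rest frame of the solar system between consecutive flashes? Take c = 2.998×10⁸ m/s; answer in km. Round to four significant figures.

3.170×10^12 km

From L = L₀/γ: γ = 145/66.11 = 2.19331.
β = √(1 − 1/γ²) = 0.89001. Lab-frame period = γτ = 2.19331×62.7 days = 137.52 days. Distance = βc × γτ = 0.89001 × 2.998×10⁸ m/s × 11881728 s = 3.1703×10^15 m = 3.170×10^12 km.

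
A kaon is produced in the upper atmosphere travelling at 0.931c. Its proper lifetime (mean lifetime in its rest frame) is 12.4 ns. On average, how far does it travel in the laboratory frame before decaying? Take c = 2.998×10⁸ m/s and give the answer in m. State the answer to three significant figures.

9.48 m

With β = 0.931, γ = 1/√(1 − 0.931²) = 1/√0.133239 = 2.7396.
Lab-frame lifetime: Δt = γτ = 2.7396 × 12.4 ns = 33.971 ns.
Distance: d = vΔt = 0.931 × 2.998×10⁸ m/s × 3.3971×10^-8 s = 9.48 m.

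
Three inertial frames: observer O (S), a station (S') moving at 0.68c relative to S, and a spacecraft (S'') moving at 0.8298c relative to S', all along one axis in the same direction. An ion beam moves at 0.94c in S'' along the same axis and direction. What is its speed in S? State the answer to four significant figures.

0.9989c

First combine the ion beam and spacecraft (S''→S'): u₁ = (0.94 + 0.8298)/(1 + 0.94×0.8298) = 1.7698/1.780012 = 0.99426.
Then combine with the station (S'→S): u = (0.99426 + 0.68)/(1 + 0.99426×0.68) = 1.67426/1.6760968 = 0.9989.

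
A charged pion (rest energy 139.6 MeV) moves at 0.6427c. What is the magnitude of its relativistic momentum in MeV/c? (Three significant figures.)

With β = 0.6427, γ = 1/√(1 − 0.6427²) = 1/√0.58693671 = 1.3053.
Momentum: p = γβ·mc = 1.3053 × 0.6427 × 139.6 MeV/c = 117 MeV/c.

117 MeV/c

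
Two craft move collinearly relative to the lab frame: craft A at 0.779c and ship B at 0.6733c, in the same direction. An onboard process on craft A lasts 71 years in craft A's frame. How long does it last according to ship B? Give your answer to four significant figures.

Transform craft A's velocity into ship B's frame: (0.779 − 0.6733)/(1 − 0.779·0.6733) = 0.1057/0.4754993, so the relative speed is 0.22229c.
At |u| = 0.22229c, γ = (1 − 0.0494128)^(−1/2) = 1.0257.
Craft A's interval is proper; time dilation gives Δt_B = γΔτ = 1.0257 × 71 years = 72.82 years.

72.82 years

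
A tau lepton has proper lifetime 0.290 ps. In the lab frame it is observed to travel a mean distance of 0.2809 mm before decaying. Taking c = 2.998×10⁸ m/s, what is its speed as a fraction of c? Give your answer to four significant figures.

0.9553c

d = βγcτ ⇒ βγ = d/(cτ) = 2.809×10^-4 m / (8.6942×10^-5 m) = 3.2309.
β = (βγ)/√(1+(βγ)²) = 3.2309/√11.4387 = 0.9553.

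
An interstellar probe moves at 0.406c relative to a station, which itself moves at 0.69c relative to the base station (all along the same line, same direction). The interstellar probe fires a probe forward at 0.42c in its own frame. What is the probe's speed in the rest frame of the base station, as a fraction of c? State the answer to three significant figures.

0.939c

First combine the probe and interstellar probe (S''→S'): u₁ = (0.42 + 0.406)/(1 + 0.42×0.406) = 0.826/1.17052 = 0.70567.
Then combine with the station (S'→S): u = (0.70567 + 0.69)/(1 + 0.70567×0.69) = 1.39567/1.4869123 = 0.93864.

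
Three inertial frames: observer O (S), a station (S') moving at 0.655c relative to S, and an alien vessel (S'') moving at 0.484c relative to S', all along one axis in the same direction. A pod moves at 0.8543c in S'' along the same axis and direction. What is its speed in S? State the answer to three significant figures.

Apply u = (u'+v)/(1+u'v) twice. Pod in the station frame: (0.8543+0.484)/(1+0.8543·0.484) = 1.3383/1.4134812 = 0.94681c.
That velocity, transformed to the rest frame of observer O: (0.94681+0.655)/(1+0.94681·0.655) = 1.60181/1.62016055 = 0.98867c.

0.989c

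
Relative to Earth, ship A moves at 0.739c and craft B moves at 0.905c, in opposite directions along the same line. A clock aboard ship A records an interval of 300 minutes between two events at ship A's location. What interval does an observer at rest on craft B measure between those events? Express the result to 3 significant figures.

1750 minutes

Transform ship A's velocity into craft B's frame: (0.739 + 0.905)/(1 + 0.739·0.905) = 1.644/1.668795, so the relative speed is 0.98514c.
γ for this relative speed: γ = 1/√(1 − 0.970501) = 5.8223.
The clock on ship A records proper time, so craft B measures Δt = γΔτ = 5.8223 × 300 = 1750 minutes.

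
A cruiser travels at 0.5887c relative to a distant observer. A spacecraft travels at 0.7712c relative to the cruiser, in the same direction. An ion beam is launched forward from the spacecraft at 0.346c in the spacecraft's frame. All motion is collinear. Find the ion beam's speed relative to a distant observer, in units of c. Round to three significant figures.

0.968c

Apply u = (u'+v)/(1+u'v) twice. Ion beam in the cruiser frame: (0.346+0.7712)/(1+0.346·0.7712) = 1.1172/1.2668352 = 0.88188c.
That velocity, transformed to the rest frame of a distant observer: (0.88188+0.5887)/(1+0.88188·0.5887) = 1.47058/1.519162756 = 0.96802c.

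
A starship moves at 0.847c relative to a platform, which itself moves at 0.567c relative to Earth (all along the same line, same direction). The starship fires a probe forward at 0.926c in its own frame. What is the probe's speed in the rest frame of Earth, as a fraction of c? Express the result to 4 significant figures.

Apply u = (u'+v)/(1+u'v) twice. Probe in the platform frame: (0.926+0.847)/(1+0.926·0.847) = 1.773/1.784322 = 0.99365c.
That velocity, transformed to the rest frame of Earth: (0.99365+0.567)/(1+0.99365·0.567) = 1.56065/1.56339955 = 0.99824c.

0.9982c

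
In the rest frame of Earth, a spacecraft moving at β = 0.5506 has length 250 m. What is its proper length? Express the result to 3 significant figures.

299 m

With β = 0.5506, γ = 1/√(1 − 0.5506²) = 1/√0.69683964 = 1.1979.
Proper length: L₀ = γ·L = 1.1979 × 250 = 299 m.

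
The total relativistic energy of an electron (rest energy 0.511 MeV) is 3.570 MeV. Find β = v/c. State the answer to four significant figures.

0.9897

Total energy E = γmc² gives γ = 3.570/0.511 = 6.9863.
Hence β = √(1 − 1/γ²) = √(1 − 0.0204883) = √0.9795117 = 0.9897.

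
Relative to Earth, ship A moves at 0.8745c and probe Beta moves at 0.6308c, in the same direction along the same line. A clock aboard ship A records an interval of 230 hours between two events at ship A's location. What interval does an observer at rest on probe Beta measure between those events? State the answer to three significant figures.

274 hours

The velocity of ship A relative to probe Beta is (0.8745 − 0.6308)c / (1 − 0.8745×0.6308) = 0.54353c; relative speed 0.54353c.
At |u| = 0.54353c, γ = (1 − 0.295425)^(−1/2) = 1.1913.
The clock on ship A records proper time, so probe Beta measures Δt = γΔτ = 1.1913 × 230 = 274 hours.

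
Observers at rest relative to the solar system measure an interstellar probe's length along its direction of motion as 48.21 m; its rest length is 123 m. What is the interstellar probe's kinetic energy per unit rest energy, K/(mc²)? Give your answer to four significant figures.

γ = L₀/L = 123/48.21 = 2.55134.
K/(mc²) = γ − 1 = 2.55134 − 1 = 1.551.

1.551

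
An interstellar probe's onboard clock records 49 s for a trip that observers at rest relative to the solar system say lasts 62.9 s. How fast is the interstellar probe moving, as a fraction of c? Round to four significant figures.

γ = Δt/Δτ = 62.9/49 = 1.2837.
β = √(1 − 1/γ²) = √(1 − 0.606838) = √0.393162 = 0.6270.

0.6270c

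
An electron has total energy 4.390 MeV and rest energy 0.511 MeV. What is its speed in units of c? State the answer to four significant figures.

0.9932c

γ = E/(mc²) = 4.390/0.511 = 8.591.
β = √(1 − 1/γ²) = √(1 − 0.0135492) = √0.9864508 = 0.9932.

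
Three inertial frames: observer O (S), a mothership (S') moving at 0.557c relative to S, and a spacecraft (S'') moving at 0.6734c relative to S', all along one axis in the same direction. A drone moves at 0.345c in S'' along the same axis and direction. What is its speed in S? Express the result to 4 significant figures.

Compose velocities in two stages. Stage 1 (into S'): u₁ = (0.345+0.6734)/(1+0.345×0.6734) = 0.82641.
Stage 2 (into S): u = (0.82641+0.557)/(1+0.82641×0.557) = 0.94734, so the speed is 0.9473c.

0.9473c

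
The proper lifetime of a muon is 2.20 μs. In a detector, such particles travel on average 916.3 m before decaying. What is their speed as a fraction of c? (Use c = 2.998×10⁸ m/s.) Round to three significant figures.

0.812c

Lab distance = (lab lifetime)·v = γτ·βc, so βγ = d/(cτ) = 916.3/(2.998×10⁸ × 2.200×10^-6) = 1.3893.
With βγ = 1.3893: γ² = 1 + (βγ)² = 2.93015, and β = (βγ)/γ = 1.3893/1.71177 = 0.812.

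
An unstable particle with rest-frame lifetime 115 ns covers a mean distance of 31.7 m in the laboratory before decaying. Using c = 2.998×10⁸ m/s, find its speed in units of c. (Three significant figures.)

0.677c

d = βγcτ ⇒ βγ = d/(cτ) = 31.70 m / (34.477 m) = 0.91945.
β = (βγ)/√(1+(βγ)²) = 0.91945/√1.845388 = 0.677.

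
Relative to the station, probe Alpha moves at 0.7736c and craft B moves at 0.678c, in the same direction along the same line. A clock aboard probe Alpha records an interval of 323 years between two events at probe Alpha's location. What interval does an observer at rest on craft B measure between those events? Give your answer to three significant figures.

Transform probe Alpha's velocity into craft B's frame: (0.7736 − 0.678)/(1 − 0.7736·0.678) = 0.0956/0.4754992, so the relative speed is 0.20105c.
At |u| = 0.20105c, γ = (1 − 0.0404211)^(−1/2) = 1.0208.
The clock on probe Alpha records proper time, so craft B measures Δt = γΔτ = 1.0208 × 323 = 330 years.

330 years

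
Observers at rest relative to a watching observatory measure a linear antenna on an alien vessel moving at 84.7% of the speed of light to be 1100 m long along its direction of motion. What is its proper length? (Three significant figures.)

2070 m

With β = 0.847, γ = 1/√(1 − 0.847²) = 1/√0.282591 = 1.8811.
Proper length: L₀ = γ·L = 1.8811 × 1100 = 2070 m.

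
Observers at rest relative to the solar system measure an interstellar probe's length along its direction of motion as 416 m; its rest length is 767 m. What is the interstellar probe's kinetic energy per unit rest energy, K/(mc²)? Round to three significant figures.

0.844

From L = L₀/γ: γ = 767/416 = 1.84375.
K/(mc²) = γ − 1 = 1.84375 − 1 = 0.844.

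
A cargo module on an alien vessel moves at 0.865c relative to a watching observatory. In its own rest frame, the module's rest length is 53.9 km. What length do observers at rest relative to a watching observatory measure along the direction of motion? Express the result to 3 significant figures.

With β = 0.865, γ = 1/√(1 − 0.865²) = 1/√0.251775 = 1.9929.
Length contraction: L = L₀/γ = 53.9/1.9929 = 27.0 km.

27.0 km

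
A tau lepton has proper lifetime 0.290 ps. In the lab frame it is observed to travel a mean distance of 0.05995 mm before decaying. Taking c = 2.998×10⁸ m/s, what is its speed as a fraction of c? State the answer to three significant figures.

Lab distance = (lab lifetime)·v = γτ·βc, so βγ = d/(cτ) = 5.995×10^-5/(2.998×10⁸ × 2.900×10^-13) = 0.68954.
With βγ = 0.68954: γ² = 1 + (βγ)² = 1.475465, and β = (βγ)/γ = 0.68954/1.21469 = 0.568.

0.568c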